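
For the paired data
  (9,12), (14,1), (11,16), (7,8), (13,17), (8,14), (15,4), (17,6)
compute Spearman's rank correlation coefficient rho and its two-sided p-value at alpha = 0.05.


Step 1: Rank x and y separately (midranks; no ties here).
rank(x): 9->3, 14->6, 11->4, 7->1, 13->5, 8->2, 15->7, 17->8
rank(y): 12->5, 1->1, 16->7, 8->4, 17->8, 14->6, 4->2, 6->3
Step 2: d_i = R_x(i) - R_y(i); compute d_i^2.
  (3-5)^2=4, (6-1)^2=25, (4-7)^2=9, (1-4)^2=9, (5-8)^2=9, (2-6)^2=16, (7-2)^2=25, (8-3)^2=25
sum(d^2) = 122.
Step 3: rho = 1 - 6*122 / (8*(8^2 - 1)) = 1 - 732/504 = -0.452381.
Step 4: Under H0, t = rho * sqrt((n-2)/(1-rho^2)) = -1.2425 ~ t(6).
Step 5: Two-sided p-value from the t-distribution with 6 df = 0.260405.
Step 6: alpha = 0.05. fail to reject H0.

rho = -0.4524, p = 0.260405, fail to reject H0 at alpha = 0.05.


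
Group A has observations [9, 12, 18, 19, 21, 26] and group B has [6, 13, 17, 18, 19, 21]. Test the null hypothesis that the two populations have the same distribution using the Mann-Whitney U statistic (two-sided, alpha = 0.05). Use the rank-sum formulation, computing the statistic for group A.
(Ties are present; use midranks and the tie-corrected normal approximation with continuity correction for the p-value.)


Step 1: Combine and sort all 12 observations; assign midranks.
sorted (value, group): (6,Y), (9,X), (12,X), (13,Y), (17,Y), (18,X), (18,Y), (19,X), (19,Y), (21,X), (21,Y), (26,X)
ranks: 6->1, 9->2, 12->3, 13->4, 17->5, 18->6.5, 18->6.5, 19->8.5, 19->8.5, 21->10.5, 21->10.5, 26->12
Step 2: Rank sum for X: R1 = 2 + 3 + 6.5 + 8.5 + 10.5 + 12 = 42.5.
Step 3: U_X = R1 - n1(n1+1)/2 = 42.5 - 6*7/2 = 42.5 - 21 = 21.5.
       U_Y = n1*n2 - U_X = 36 - 21.5 = 14.5.
Step 4: Ties are present, so use the tie-corrected normal approximation (with continuity correction) for the p-value.
Step 5: p-value = 0.629150; compare to alpha = 0.05. fail to reject H0.

U_X = 21.5, p = 0.629150, fail to reject H0 at alpha = 0.05.


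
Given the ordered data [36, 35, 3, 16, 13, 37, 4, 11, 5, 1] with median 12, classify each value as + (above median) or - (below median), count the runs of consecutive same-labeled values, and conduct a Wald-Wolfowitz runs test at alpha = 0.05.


Step 1: Compute median = 12; label A = above, B = below.
Labels in order: AABAAABBBB  (n_A = 5, n_B = 5)
Step 2: Count runs R = 4.
Step 3: Under H0 (random ordering), E[R] = 2*n_A*n_B/(n_A+n_B) + 1 = 2*5*5/10 + 1 = 6.0000.
        Var[R] = 2*n_A*n_B*(2*n_A*n_B - n_A - n_B) / ((n_A+n_B)^2 * (n_A+n_B-1)) = 2000/900 = 2.2222.
        SD[R] = 1.4907.
Step 4: Continuity-corrected z = (R + 0.5 - E[R]) / SD[R] = (4 + 0.5 - 6.0000) / 1.4907 = -1.0062.
Step 5: Two-sided p-value via normal approximation = 2*(1 - Phi(|z|)) = 0.314305.
Step 6: alpha = 0.05. fail to reject H0.

R = 4, z = -1.0062, p = 0.314305, fail to reject H0.


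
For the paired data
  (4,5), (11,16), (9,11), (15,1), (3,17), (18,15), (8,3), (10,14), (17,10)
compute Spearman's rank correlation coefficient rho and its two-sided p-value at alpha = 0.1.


Step 1: Rank x and y separately (midranks; no ties here).
rank(x): 4->2, 11->6, 9->4, 15->7, 3->1, 18->9, 8->3, 10->5, 17->8
rank(y): 5->3, 16->8, 11->5, 1->1, 17->9, 15->7, 3->2, 14->6, 10->4
Step 2: d_i = R_x(i) - R_y(i); compute d_i^2.
  (2-3)^2=1, (6-8)^2=4, (4-5)^2=1, (7-1)^2=36, (1-9)^2=64, (9-7)^2=4, (3-2)^2=1, (5-6)^2=1, (8-4)^2=16
sum(d^2) = 128.
Step 3: rho = 1 - 6*128 / (9*(9^2 - 1)) = 1 - 768/720 = -0.066667.
Step 4: Under H0, t = rho * sqrt((n-2)/(1-rho^2)) = -0.1768 ~ t(7).
Step 5: Two-sided p-value from the t-distribution with 7 df = 0.864690.
Step 6: alpha = 0.1. fail to reject H0.

rho = -0.0667, p = 0.864690, fail to reject H0 at alpha = 0.1.


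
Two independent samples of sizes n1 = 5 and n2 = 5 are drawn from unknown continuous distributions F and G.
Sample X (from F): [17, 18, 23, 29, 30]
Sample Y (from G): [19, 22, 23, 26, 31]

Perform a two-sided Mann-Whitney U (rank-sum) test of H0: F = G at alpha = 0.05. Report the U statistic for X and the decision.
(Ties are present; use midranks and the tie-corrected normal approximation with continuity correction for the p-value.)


Step 1: Combine and sort all 10 observations; assign midranks.
sorted (value, group): (17,X), (18,X), (19,Y), (22,Y), (23,X), (23,Y), (26,Y), (29,X), (30,X), (31,Y)
ranks: 17->1, 18->2, 19->3, 22->4, 23->5.5, 23->5.5, 26->7, 29->8, 30->9, 31->10
Step 2: Rank sum for X: R1 = 1 + 2 + 5.5 + 8 + 9 = 25.5.
Step 3: U_X = R1 - n1(n1+1)/2 = 25.5 - 5*6/2 = 25.5 - 15 = 10.5.
       U_Y = n1*n2 - U_X = 25 - 10.5 = 14.5.
Step 4: Ties are present, so use the tie-corrected normal approximation (with continuity correction) for the p-value.
Step 5: p-value = 0.753298; compare to alpha = 0.05. fail to reject H0.

U_X = 10.5, p = 0.753298, fail to reject H0 at alpha = 0.05.


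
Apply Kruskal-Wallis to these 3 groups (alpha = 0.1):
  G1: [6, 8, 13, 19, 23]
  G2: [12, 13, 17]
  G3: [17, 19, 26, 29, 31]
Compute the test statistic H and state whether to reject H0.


Step 1: Combine all N = 13 observations and assign midranks.
sorted (value, group, rank): (6,G1,1), (8,G1,2), (12,G2,3), (13,G1,4.5), (13,G2,4.5), (17,G2,6.5), (17,G3,6.5), (19,G1,8.5), (19,G3,8.5), (23,G1,10), (26,G3,11), (29,G3,12), (31,G3,13)
Step 2: Sum ranks within each group.
R_1 = 26 (n_1 = 5)
R_2 = 14 (n_2 = 3)
R_3 = 51 (n_3 = 5)
Step 3: H = 12/(N(N+1)) * sum(R_i^2/n_i) - 3(N+1)
     = 12/(13*14) * (26^2/5 + 14^2/3 + 51^2/5) - 3*14
     = 0.065934 * 720.733 - 42
     = 5.520879.
Step 4: Ties present; correction factor C = 1 - 18/(13^3 - 13) = 0.991758. Corrected H = 5.520879 / 0.991758 = 5.566759.
Step 5: Under H0, H ~ chi^2(2); p-value = 0.061829.
Step 6: alpha = 0.1. reject H0.

H = 5.5668, df = 2, p = 0.061829, reject H0.


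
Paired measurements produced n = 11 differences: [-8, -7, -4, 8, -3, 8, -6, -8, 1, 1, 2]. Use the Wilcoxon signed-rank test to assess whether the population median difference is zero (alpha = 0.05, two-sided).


Step 1: Drop any zero differences (none here) and take |d_i|.
|d| = [8, 7, 4, 8, 3, 8, 6, 8, 1, 1, 2]
Step 2: Midrank |d_i| (ties get averaged ranks).
ranks: |8|->9.5, |7|->7, |4|->5, |8|->9.5, |3|->4, |8|->9.5, |6|->6, |8|->9.5, |1|->1.5, |1|->1.5, |2|->3
Step 3: Attach original signs; sum ranks with positive sign and with negative sign.
W+ = 9.5 + 9.5 + 1.5 + 1.5 + 3 = 25
W- = 9.5 + 7 + 5 + 4 + 6 + 9.5 = 41
(Check: W+ + W- = 66 should equal n(n+1)/2 = 66.)
Step 4: Test statistic W = min(W+, W-) = 25.
Step 5: Ties in |d|, so use the tie-corrected normal approximation.
        E[W] = n(n+1)/4 = 11*12/4 = 33.
        Tie groups: |d|=1 (t=2), |d|=8 (t=4); sum(t^3 - t) = 66.
        Var[W] = n(n+1)(2n+1)/24 - sum(t^3-t)/48 = 3036/24 - 66/48 = 125.125.
        z = (W - E[W]) / sqrt(Var[W]) = (25 - 33) / 11.1859 = -0.7152.
        Two-sided p = 2*Phi(z) = 0.474495.
Step 6: alpha = 0.05. fail to reject H0.

W+ = 25, W- = 41, W = min = 25, p = 0.474495, fail to reject H0.


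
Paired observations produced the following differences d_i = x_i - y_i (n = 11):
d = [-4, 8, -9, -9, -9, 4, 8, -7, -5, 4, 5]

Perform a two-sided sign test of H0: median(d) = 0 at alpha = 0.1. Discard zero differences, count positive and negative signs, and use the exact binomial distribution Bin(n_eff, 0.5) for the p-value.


Step 1: Discard zero differences. Original n = 11; n_eff = number of nonzero differences = 11.
Nonzero differences (with sign): -4, +8, -9, -9, -9, +4, +8, -7, -5, +4, +5
Step 2: Count signs: positive = 5, negative = 6.
Step 3: Under H0: P(positive) = 0.5, so the number of positives S ~ Bin(11, 0.5).
Step 4: Two-sided exact p-value = sum of Bin(11,0.5) probabilities at or below the observed probability = 1.000000.
Step 5: alpha = 0.1. fail to reject H0.

n_eff = 11, pos = 5, neg = 6, p = 1.000000, fail to reject H0.


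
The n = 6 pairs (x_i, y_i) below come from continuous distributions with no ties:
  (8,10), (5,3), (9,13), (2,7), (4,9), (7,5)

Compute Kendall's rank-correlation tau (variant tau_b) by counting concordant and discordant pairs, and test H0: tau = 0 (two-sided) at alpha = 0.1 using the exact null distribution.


Step 1: Enumerate the 15 unordered pairs (i,j) with i<j and classify each by sign(x_j-x_i) * sign(y_j-y_i).
  (1,2):dx=-3,dy=-7->C; (1,3):dx=+1,dy=+3->C; (1,4):dx=-6,dy=-3->C; (1,5):dx=-4,dy=-1->C
  (1,6):dx=-1,dy=-5->C; (2,3):dx=+4,dy=+10->C; (2,4):dx=-3,dy=+4->D; (2,5):dx=-1,dy=+6->D
  (2,6):dx=+2,dy=+2->C; (3,4):dx=-7,dy=-6->C; (3,5):dx=-5,dy=-4->C; (3,6):dx=-2,dy=-8->C
  (4,5):dx=+2,dy=+2->C; (4,6):dx=+5,dy=-2->D; (5,6):dx=+3,dy=-4->D
Step 2: C = 11, D = 4, total pairs = 15.
Step 3: tau = (C - D)/(n(n-1)/2) = (11 - 4)/15 = 0.466667.
Step 4: Exact two-sided p-value (enumerate n! = 720 permutations of y under H0): p = 0.272222.
Step 5: alpha = 0.1. fail to reject H0.

tau_b = 0.4667 (C=11, D=4), p = 0.272222, fail to reject H0.


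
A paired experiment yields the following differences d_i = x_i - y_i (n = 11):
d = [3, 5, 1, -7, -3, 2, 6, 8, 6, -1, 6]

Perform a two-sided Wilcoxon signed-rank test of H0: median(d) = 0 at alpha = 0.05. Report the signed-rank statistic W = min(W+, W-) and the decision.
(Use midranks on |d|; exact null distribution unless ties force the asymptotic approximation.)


Step 1: Drop any zero differences (none here) and take |d_i|.
|d| = [3, 5, 1, 7, 3, 2, 6, 8, 6, 1, 6]
Step 2: Midrank |d_i| (ties get averaged ranks).
ranks: |3|->4.5, |5|->6, |1|->1.5, |7|->10, |3|->4.5, |2|->3, |6|->8, |8|->11, |6|->8, |1|->1.5, |6|->8
Step 3: Attach original signs; sum ranks with positive sign and with negative sign.
W+ = 4.5 + 6 + 1.5 + 3 + 8 + 11 + 8 + 8 = 50
W- = 10 + 4.5 + 1.5 = 16
(Check: W+ + W- = 66 should equal n(n+1)/2 = 66.)
Step 4: Test statistic W = min(W+, W-) = 16.
Step 5: Ties in |d|, so use the tie-corrected normal approximation.
        E[W] = n(n+1)/4 = 11*12/4 = 33.
        Tie groups: |d|=1 (t=2), |d|=3 (t=2), |d|=6 (t=3); sum(t^3 - t) = 36.
        Var[W] = n(n+1)(2n+1)/24 - sum(t^3-t)/48 = 3036/24 - 36/48 = 125.75.
        z = (W - E[W]) / sqrt(Var[W]) = (16 - 33) / 11.2138 = -1.5160.
        Two-sided p = 2*Phi(z) = 0.129523.
Step 6: alpha = 0.05. fail to reject H0.

W+ = 50, W- = 16, W = min = 16, p = 0.129523, fail to reject H0.


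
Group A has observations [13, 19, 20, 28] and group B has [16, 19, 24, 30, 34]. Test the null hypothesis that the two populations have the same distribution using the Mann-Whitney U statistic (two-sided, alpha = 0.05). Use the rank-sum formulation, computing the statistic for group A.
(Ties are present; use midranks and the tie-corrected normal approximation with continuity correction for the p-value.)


Step 1: Combine and sort all 9 observations; assign midranks.
sorted (value, group): (13,X), (16,Y), (19,X), (19,Y), (20,X), (24,Y), (28,X), (30,Y), (34,Y)
ranks: 13->1, 16->2, 19->3.5, 19->3.5, 20->5, 24->6, 28->7, 30->8, 34->9
Step 2: Rank sum for X: R1 = 1 + 3.5 + 5 + 7 = 16.5.
Step 3: U_X = R1 - n1(n1+1)/2 = 16.5 - 4*5/2 = 16.5 - 10 = 6.5.
       U_Y = n1*n2 - U_X = 20 - 6.5 = 13.5.
Step 4: Ties are present, so use the tie-corrected normal approximation (with continuity correction) for the p-value.
Step 5: p-value = 0.460558; compare to alpha = 0.05. fail to reject H0.

U_X = 6.5, p = 0.460558, fail to reject H0 at alpha = 0.05.


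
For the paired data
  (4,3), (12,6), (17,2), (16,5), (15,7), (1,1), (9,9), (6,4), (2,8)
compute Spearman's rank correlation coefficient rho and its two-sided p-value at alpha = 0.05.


Step 1: Rank x and y separately (midranks; no ties here).
rank(x): 4->3, 12->6, 17->9, 16->8, 15->7, 1->1, 9->5, 6->4, 2->2
rank(y): 3->3, 6->6, 2->2, 5->5, 7->7, 1->1, 9->9, 4->4, 8->8
Step 2: d_i = R_x(i) - R_y(i); compute d_i^2.
  (3-3)^2=0, (6-6)^2=0, (9-2)^2=49, (8-5)^2=9, (7-7)^2=0, (1-1)^2=0, (5-9)^2=16, (4-4)^2=0, (2-8)^2=36
sum(d^2) = 110.
Step 3: rho = 1 - 6*110 / (9*(9^2 - 1)) = 1 - 660/720 = 0.083333.
Step 4: Under H0, t = rho * sqrt((n-2)/(1-rho^2)) = 0.2212 ~ t(7).
Step 5: Two-sided p-value from the t-distribution with 7 df = 0.831214.
Step 6: alpha = 0.05. fail to reject H0.

rho = 0.0833, p = 0.831214, fail to reject H0 at alpha = 0.05.


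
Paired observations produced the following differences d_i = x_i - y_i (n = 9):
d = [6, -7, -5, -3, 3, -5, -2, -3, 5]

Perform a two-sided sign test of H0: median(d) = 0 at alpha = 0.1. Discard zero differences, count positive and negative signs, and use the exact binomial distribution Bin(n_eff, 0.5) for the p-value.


Step 1: Discard zero differences. Original n = 9; n_eff = number of nonzero differences = 9.
Nonzero differences (with sign): +6, -7, -5, -3, +3, -5, -2, -3, +5
Step 2: Count signs: positive = 3, negative = 6.
Step 3: Under H0: P(positive) = 0.5, so the number of positives S ~ Bin(9, 0.5).
Step 4: Two-sided exact p-value = sum of Bin(9,0.5) probabilities at or below the observed probability = 0.507812.
Step 5: alpha = 0.1. fail to reject H0.

n_eff = 9, pos = 3, neg = 6, p = 0.507812, fail to reject H0.


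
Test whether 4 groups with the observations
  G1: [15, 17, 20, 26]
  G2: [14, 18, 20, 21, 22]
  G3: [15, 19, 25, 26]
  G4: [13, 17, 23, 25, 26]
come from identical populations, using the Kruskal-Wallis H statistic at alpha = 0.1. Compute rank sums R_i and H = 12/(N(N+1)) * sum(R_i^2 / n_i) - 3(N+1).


Step 1: Combine all N = 18 observations and assign midranks.
sorted (value, group, rank): (13,G4,1), (14,G2,2), (15,G1,3.5), (15,G3,3.5), (17,G1,5.5), (17,G4,5.5), (18,G2,7), (19,G3,8), (20,G1,9.5), (20,G2,9.5), (21,G2,11), (22,G2,12), (23,G4,13), (25,G3,14.5), (25,G4,14.5), (26,G1,17), (26,G3,17), (26,G4,17)
Step 2: Sum ranks within each group.
R_1 = 35.5 (n_1 = 4)
R_2 = 41.5 (n_2 = 5)
R_3 = 43 (n_3 = 4)
R_4 = 51 (n_4 = 5)
Step 3: H = 12/(N(N+1)) * sum(R_i^2/n_i) - 3(N+1)
     = 12/(18*19) * (35.5^2/4 + 41.5^2/5 + 43^2/4 + 51^2/5) - 3*19
     = 0.035088 * 1641.96 - 57
     = 0.612719.
Step 4: Ties present; correction factor C = 1 - 48/(18^3 - 18) = 0.991744. Corrected H = 0.612719 / 0.991744 = 0.617820.
Step 5: Under H0, H ~ chi^2(3); p-value = 0.892341.
Step 6: alpha = 0.1. fail to reject H0.

H = 0.6178, df = 3, p = 0.892341, fail to reject H0.


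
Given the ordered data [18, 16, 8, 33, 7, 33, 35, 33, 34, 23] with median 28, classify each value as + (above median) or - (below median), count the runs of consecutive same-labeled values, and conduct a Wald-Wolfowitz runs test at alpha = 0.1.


Step 1: Compute median = 28; label A = above, B = below.
Labels in order: BBBABAAAAB  (n_A = 5, n_B = 5)
Step 2: Count runs R = 5.
Step 3: Under H0 (random ordering), E[R] = 2*n_A*n_B/(n_A+n_B) + 1 = 2*5*5/10 + 1 = 6.0000.
        Var[R] = 2*n_A*n_B*(2*n_A*n_B - n_A - n_B) / ((n_A+n_B)^2 * (n_A+n_B-1)) = 2000/900 = 2.2222.
        SD[R] = 1.4907.
Step 4: Continuity-corrected z = (R + 0.5 - E[R]) / SD[R] = (5 + 0.5 - 6.0000) / 1.4907 = -0.3354.
Step 5: Two-sided p-value via normal approximation = 2*(1 - Phi(|z|)) = 0.737316.
Step 6: alpha = 0.1. fail to reject H0.

R = 5, z = -0.3354, p = 0.737316, fail to reject H0.


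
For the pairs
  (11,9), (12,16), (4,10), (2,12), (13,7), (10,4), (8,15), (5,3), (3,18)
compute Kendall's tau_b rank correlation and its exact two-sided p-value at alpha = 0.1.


Step 1: Enumerate the 36 unordered pairs (i,j) with i<j and classify each by sign(x_j-x_i) * sign(y_j-y_i).
  (1,2):dx=+1,dy=+7->C; (1,3):dx=-7,dy=+1->D; (1,4):dx=-9,dy=+3->D; (1,5):dx=+2,dy=-2->D
  (1,6):dx=-1,dy=-5->C; (1,7):dx=-3,dy=+6->D; (1,8):dx=-6,dy=-6->C; (1,9):dx=-8,dy=+9->D
  (2,3):dx=-8,dy=-6->C; (2,4):dx=-10,dy=-4->C; (2,5):dx=+1,dy=-9->D; (2,6):dx=-2,dy=-12->C
  (2,7):dx=-4,dy=-1->C; (2,8):dx=-7,dy=-13->C; (2,9):dx=-9,dy=+2->D; (3,4):dx=-2,dy=+2->D
  (3,5):dx=+9,dy=-3->D; (3,6):dx=+6,dy=-6->D; (3,7):dx=+4,dy=+5->C; (3,8):dx=+1,dy=-7->D
  (3,9):dx=-1,dy=+8->D; (4,5):dx=+11,dy=-5->D; (4,6):dx=+8,dy=-8->D; (4,7):dx=+6,dy=+3->C
  (4,8):dx=+3,dy=-9->D; (4,9):dx=+1,dy=+6->C; (5,6):dx=-3,dy=-3->C; (5,7):dx=-5,dy=+8->D
  (5,8):dx=-8,dy=-4->C; (5,9):dx=-10,dy=+11->D; (6,7):dx=-2,dy=+11->D; (6,8):dx=-5,dy=-1->C
  (6,9):dx=-7,dy=+14->D; (7,8):dx=-3,dy=-12->C; (7,9):dx=-5,dy=+3->D; (8,9):dx=-2,dy=+15->D
Step 2: C = 15, D = 21, total pairs = 36.
Step 3: tau = (C - D)/(n(n-1)/2) = (15 - 21)/36 = -0.166667.
Step 4: Exact two-sided p-value (enumerate n! = 362880 permutations of y under H0): p = 0.612202.
Step 5: alpha = 0.1. fail to reject H0.

tau_b = -0.1667 (C=15, D=21), p = 0.612202, fail to reject H0.


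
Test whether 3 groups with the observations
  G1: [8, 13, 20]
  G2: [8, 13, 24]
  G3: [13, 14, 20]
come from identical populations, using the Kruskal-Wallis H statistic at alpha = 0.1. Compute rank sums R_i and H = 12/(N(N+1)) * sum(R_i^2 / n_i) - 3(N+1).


Step 1: Combine all N = 9 observations and assign midranks.
sorted (value, group, rank): (8,G1,1.5), (8,G2,1.5), (13,G1,4), (13,G2,4), (13,G3,4), (14,G3,6), (20,G1,7.5), (20,G3,7.5), (24,G2,9)
Step 2: Sum ranks within each group.
R_1 = 13 (n_1 = 3)
R_2 = 14.5 (n_2 = 3)
R_3 = 17.5 (n_3 = 3)
Step 3: H = 12/(N(N+1)) * sum(R_i^2/n_i) - 3(N+1)
     = 12/(9*10) * (13^2/3 + 14.5^2/3 + 17.5^2/3) - 3*10
     = 0.133333 * 228.5 - 30
     = 0.466667.
Step 4: Ties present; correction factor C = 1 - 36/(9^3 - 9) = 0.950000. Corrected H = 0.466667 / 0.950000 = 0.491228.
Step 5: Under H0, H ~ chi^2(2); p-value = 0.782224.
Step 6: alpha = 0.1. fail to reject H0.

H = 0.4912, df = 2, p = 0.782224, fail to reject H0.


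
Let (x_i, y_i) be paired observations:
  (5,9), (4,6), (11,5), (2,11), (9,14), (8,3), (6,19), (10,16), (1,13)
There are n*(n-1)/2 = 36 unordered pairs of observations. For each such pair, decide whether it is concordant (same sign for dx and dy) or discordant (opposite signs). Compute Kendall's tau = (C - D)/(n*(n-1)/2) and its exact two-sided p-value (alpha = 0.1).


Step 1: Enumerate the 36 unordered pairs (i,j) with i<j and classify each by sign(x_j-x_i) * sign(y_j-y_i).
  (1,2):dx=-1,dy=-3->C; (1,3):dx=+6,dy=-4->D; (1,4):dx=-3,dy=+2->D; (1,5):dx=+4,dy=+5->C
  (1,6):dx=+3,dy=-6->D; (1,7):dx=+1,dy=+10->C; (1,8):dx=+5,dy=+7->C; (1,9):dx=-4,dy=+4->D
  (2,3):dx=+7,dy=-1->D; (2,4):dx=-2,dy=+5->D; (2,5):dx=+5,dy=+8->C; (2,6):dx=+4,dy=-3->D
  (2,7):dx=+2,dy=+13->C; (2,8):dx=+6,dy=+10->C; (2,9):dx=-3,dy=+7->D; (3,4):dx=-9,dy=+6->D
  (3,5):dx=-2,dy=+9->D; (3,6):dx=-3,dy=-2->C; (3,7):dx=-5,dy=+14->D; (3,8):dx=-1,dy=+11->D
  (3,9):dx=-10,dy=+8->D; (4,5):dx=+7,dy=+3->C; (4,6):dx=+6,dy=-8->D; (4,7):dx=+4,dy=+8->C
  (4,8):dx=+8,dy=+5->C; (4,9):dx=-1,dy=+2->D; (5,6):dx=-1,dy=-11->C; (5,7):dx=-3,dy=+5->D
  (5,8):dx=+1,dy=+2->C; (5,9):dx=-8,dy=-1->C; (6,7):dx=-2,dy=+16->D; (6,8):dx=+2,dy=+13->C
  (6,9):dx=-7,dy=+10->D; (7,8):dx=+4,dy=-3->D; (7,9):dx=-5,dy=-6->C; (8,9):dx=-9,dy=-3->C
Step 2: C = 17, D = 19, total pairs = 36.
Step 3: tau = (C - D)/(n(n-1)/2) = (17 - 19)/36 = -0.055556.
Step 4: Exact two-sided p-value (enumerate n! = 362880 permutations of y under H0): p = 0.919455.
Step 5: alpha = 0.1. fail to reject H0.

tau_b = -0.0556 (C=17, D=19), p = 0.919455, fail to reject H0.


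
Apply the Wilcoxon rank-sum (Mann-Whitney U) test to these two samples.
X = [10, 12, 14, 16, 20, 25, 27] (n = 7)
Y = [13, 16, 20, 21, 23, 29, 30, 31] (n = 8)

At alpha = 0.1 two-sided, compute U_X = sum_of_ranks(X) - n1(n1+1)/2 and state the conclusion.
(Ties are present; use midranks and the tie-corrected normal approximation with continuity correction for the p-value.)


Step 1: Combine and sort all 15 observations; assign midranks.
sorted (value, group): (10,X), (12,X), (13,Y), (14,X), (16,X), (16,Y), (20,X), (20,Y), (21,Y), (23,Y), (25,X), (27,X), (29,Y), (30,Y), (31,Y)
ranks: 10->1, 12->2, 13->3, 14->4, 16->5.5, 16->5.5, 20->7.5, 20->7.5, 21->9, 23->10, 25->11, 27->12, 29->13, 30->14, 31->15
Step 2: Rank sum for X: R1 = 1 + 2 + 4 + 5.5 + 7.5 + 11 + 12 = 43.
Step 3: U_X = R1 - n1(n1+1)/2 = 43 - 7*8/2 = 43 - 28 = 15.
       U_Y = n1*n2 - U_X = 56 - 15 = 41.
Step 4: Ties are present, so use the tie-corrected normal approximation (with continuity correction) for the p-value.
Step 5: p-value = 0.147286; compare to alpha = 0.1. fail to reject H0.

U_X = 15, p = 0.147286, fail to reject H0 at alpha = 0.1.


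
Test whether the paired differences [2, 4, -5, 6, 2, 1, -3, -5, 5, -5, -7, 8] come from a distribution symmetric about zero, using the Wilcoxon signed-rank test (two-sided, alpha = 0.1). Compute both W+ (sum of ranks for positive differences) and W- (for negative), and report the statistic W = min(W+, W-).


Step 1: Drop any zero differences (none here) and take |d_i|.
|d| = [2, 4, 5, 6, 2, 1, 3, 5, 5, 5, 7, 8]
Step 2: Midrank |d_i| (ties get averaged ranks).
ranks: |2|->2.5, |4|->5, |5|->7.5, |6|->10, |2|->2.5, |1|->1, |3|->4, |5|->7.5, |5|->7.5, |5|->7.5, |7|->11, |8|->12
Step 3: Attach original signs; sum ranks with positive sign and with negative sign.
W+ = 2.5 + 5 + 10 + 2.5 + 1 + 7.5 + 12 = 40.5
W- = 7.5 + 4 + 7.5 + 7.5 + 11 = 37.5
(Check: W+ + W- = 78 should equal n(n+1)/2 = 78.)
Step 4: Test statistic W = min(W+, W-) = 37.5.
Step 5: Ties in |d|, so use the tie-corrected normal approximation.
        E[W] = n(n+1)/4 = 12*13/4 = 39.
        Tie groups: |d|=2 (t=2), |d|=5 (t=4); sum(t^3 - t) = 66.
        Var[W] = n(n+1)(2n+1)/24 - sum(t^3-t)/48 = 3900/24 - 66/48 = 161.125.
        z = (W - E[W]) / sqrt(Var[W]) = (37.5 - 39) / 12.6935 = -0.1182.
        Two-sided p = 2*Phi(z) = 0.905932.
Step 6: alpha = 0.1. fail to reject H0.

W+ = 40.5, W- = 37.5, W = min = 37.5, p = 0.905932, fail to reject H0.


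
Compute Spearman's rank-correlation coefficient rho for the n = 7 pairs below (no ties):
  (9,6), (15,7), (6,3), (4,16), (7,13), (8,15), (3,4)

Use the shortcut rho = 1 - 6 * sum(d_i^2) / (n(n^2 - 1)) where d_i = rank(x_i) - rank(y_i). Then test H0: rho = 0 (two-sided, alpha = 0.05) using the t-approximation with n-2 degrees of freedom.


Step 1: Rank x and y separately (midranks; no ties here).
rank(x): 9->6, 15->7, 6->3, 4->2, 7->4, 8->5, 3->1
rank(y): 6->3, 7->4, 3->1, 16->7, 13->5, 15->6, 4->2
Step 2: d_i = R_x(i) - R_y(i); compute d_i^2.
  (6-3)^2=9, (7-4)^2=9, (3-1)^2=4, (2-7)^2=25, (4-5)^2=1, (5-6)^2=1, (1-2)^2=1
sum(d^2) = 50.
Step 3: rho = 1 - 6*50 / (7*(7^2 - 1)) = 1 - 300/336 = 0.107143.
Step 4: Under H0, t = rho * sqrt((n-2)/(1-rho^2)) = 0.2410 ~ t(5).
Step 5: Two-sided p-value from the t-distribution with 5 df = 0.819151.
Step 6: alpha = 0.05. fail to reject H0.

rho = 0.1071, p = 0.819151, fail to reject H0 at alpha = 0.05.


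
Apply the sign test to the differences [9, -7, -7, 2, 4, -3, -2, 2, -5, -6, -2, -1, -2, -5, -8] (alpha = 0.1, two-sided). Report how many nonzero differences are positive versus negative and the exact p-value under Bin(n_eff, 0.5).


Step 1: Discard zero differences. Original n = 15; n_eff = number of nonzero differences = 15.
Nonzero differences (with sign): +9, -7, -7, +2, +4, -3, -2, +2, -5, -6, -2, -1, -2, -5, -8
Step 2: Count signs: positive = 4, negative = 11.
Step 3: Under H0: P(positive) = 0.5, so the number of positives S ~ Bin(15, 0.5).
Step 4: Two-sided exact p-value = sum of Bin(15,0.5) probabilities at or below the observed probability = 0.118469.
Step 5: alpha = 0.1. fail to reject H0.

n_eff = 15, pos = 4, neg = 11, p = 0.118469, fail to reject H0.


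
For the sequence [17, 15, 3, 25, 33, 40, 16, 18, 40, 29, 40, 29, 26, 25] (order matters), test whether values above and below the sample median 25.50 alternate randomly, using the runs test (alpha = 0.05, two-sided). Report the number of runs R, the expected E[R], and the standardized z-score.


Step 1: Compute median = 25.50; label A = above, B = below.
Labels in order: BBBBAABBAAAAAB  (n_A = 7, n_B = 7)
Step 2: Count runs R = 5.
Step 3: Under H0 (random ordering), E[R] = 2*n_A*n_B/(n_A+n_B) + 1 = 2*7*7/14 + 1 = 8.0000.
        Var[R] = 2*n_A*n_B*(2*n_A*n_B - n_A - n_B) / ((n_A+n_B)^2 * (n_A+n_B-1)) = 8232/2548 = 3.2308.
        SD[R] = 1.7974.
Step 4: Continuity-corrected z = (R + 0.5 - E[R]) / SD[R] = (5 + 0.5 - 8.0000) / 1.7974 = -1.3909.
Step 5: Two-sided p-value via normal approximation = 2*(1 - Phi(|z|)) = 0.164264.
Step 6: alpha = 0.05. fail to reject H0.

R = 5, z = -1.3909, p = 0.164264, fail to reject H0.


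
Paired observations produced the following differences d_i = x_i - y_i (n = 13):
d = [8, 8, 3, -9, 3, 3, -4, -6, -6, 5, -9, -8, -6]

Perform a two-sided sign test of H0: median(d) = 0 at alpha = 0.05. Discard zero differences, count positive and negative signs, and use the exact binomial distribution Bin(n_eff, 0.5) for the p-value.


Step 1: Discard zero differences. Original n = 13; n_eff = number of nonzero differences = 13.
Nonzero differences (with sign): +8, +8, +3, -9, +3, +3, -4, -6, -6, +5, -9, -8, -6
Step 2: Count signs: positive = 6, negative = 7.
Step 3: Under H0: P(positive) = 0.5, so the number of positives S ~ Bin(13, 0.5).
Step 4: Two-sided exact p-value = sum of Bin(13,0.5) probabilities at or below the observed probability = 1.000000.
Step 5: alpha = 0.05. fail to reject H0.

n_eff = 13, pos = 6, neg = 7, p = 1.000000, fail to reject H0.


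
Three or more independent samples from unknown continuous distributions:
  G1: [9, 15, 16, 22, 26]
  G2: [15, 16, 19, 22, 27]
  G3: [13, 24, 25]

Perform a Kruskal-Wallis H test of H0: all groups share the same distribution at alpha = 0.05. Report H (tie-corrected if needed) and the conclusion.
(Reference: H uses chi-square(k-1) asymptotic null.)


Step 1: Combine all N = 13 observations and assign midranks.
sorted (value, group, rank): (9,G1,1), (13,G3,2), (15,G1,3.5), (15,G2,3.5), (16,G1,5.5), (16,G2,5.5), (19,G2,7), (22,G1,8.5), (22,G2,8.5), (24,G3,10), (25,G3,11), (26,G1,12), (27,G2,13)
Step 2: Sum ranks within each group.
R_1 = 30.5 (n_1 = 5)
R_2 = 37.5 (n_2 = 5)
R_3 = 23 (n_3 = 3)
Step 3: H = 12/(N(N+1)) * sum(R_i^2/n_i) - 3(N+1)
     = 12/(13*14) * (30.5^2/5 + 37.5^2/5 + 23^2/3) - 3*14
     = 0.065934 * 643.633 - 42
     = 0.437363.
Step 4: Ties present; correction factor C = 1 - 18/(13^3 - 13) = 0.991758. Corrected H = 0.437363 / 0.991758 = 0.440997.
Step 5: Under H0, H ~ chi^2(2); p-value = 0.802119.
Step 6: alpha = 0.05. fail to reject H0.

H = 0.4410, df = 2, p = 0.802119, fail to reject H0.


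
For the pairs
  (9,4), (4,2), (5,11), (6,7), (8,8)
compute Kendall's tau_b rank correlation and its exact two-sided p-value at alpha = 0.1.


Step 1: Enumerate the 10 unordered pairs (i,j) with i<j and classify each by sign(x_j-x_i) * sign(y_j-y_i).
  (1,2):dx=-5,dy=-2->C; (1,3):dx=-4,dy=+7->D; (1,4):dx=-3,dy=+3->D; (1,5):dx=-1,dy=+4->D
  (2,3):dx=+1,dy=+9->C; (2,4):dx=+2,dy=+5->C; (2,5):dx=+4,dy=+6->C; (3,4):dx=+1,dy=-4->D
  (3,5):dx=+3,dy=-3->D; (4,5):dx=+2,dy=+1->C
Step 2: C = 5, D = 5, total pairs = 10.
Step 3: tau = (C - D)/(n(n-1)/2) = (5 - 5)/10 = 0.000000.
Step 4: Exact two-sided p-value (enumerate n! = 120 permutations of y under H0): p = 1.000000.
Step 5: alpha = 0.1. fail to reject H0.

tau_b = 0.0000 (C=5, D=5), p = 1.000000, fail to reject H0.


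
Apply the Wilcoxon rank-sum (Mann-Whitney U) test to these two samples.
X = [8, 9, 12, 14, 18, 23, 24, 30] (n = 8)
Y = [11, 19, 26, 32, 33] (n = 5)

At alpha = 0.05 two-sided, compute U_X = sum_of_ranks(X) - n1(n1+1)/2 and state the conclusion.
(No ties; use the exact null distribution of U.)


Step 1: Combine and sort all 13 observations; assign midranks.
sorted (value, group): (8,X), (9,X), (11,Y), (12,X), (14,X), (18,X), (19,Y), (23,X), (24,X), (26,Y), (30,X), (32,Y), (33,Y)
ranks: 8->1, 9->2, 11->3, 12->4, 14->5, 18->6, 19->7, 23->8, 24->9, 26->10, 30->11, 32->12, 33->13
Step 2: Rank sum for X: R1 = 1 + 2 + 4 + 5 + 6 + 8 + 9 + 11 = 46.
Step 3: U_X = R1 - n1(n1+1)/2 = 46 - 8*9/2 = 46 - 36 = 10.
       U_Y = n1*n2 - U_X = 40 - 10 = 30.
Step 4: No ties, so the exact null distribution of U (based on enumerating the C(13,8) = 1287 equally likely rank assignments) gives the two-sided p-value.
Step 5: p-value = 0.170940; compare to alpha = 0.05. fail to reject H0.

U_X = 10, p = 0.170940, fail to reject H0 at alpha = 0.05.


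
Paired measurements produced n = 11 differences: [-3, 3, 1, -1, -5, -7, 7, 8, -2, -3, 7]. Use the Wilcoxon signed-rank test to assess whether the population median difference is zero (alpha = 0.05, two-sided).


Step 1: Drop any zero differences (none here) and take |d_i|.
|d| = [3, 3, 1, 1, 5, 7, 7, 8, 2, 3, 7]
Step 2: Midrank |d_i| (ties get averaged ranks).
ranks: |3|->5, |3|->5, |1|->1.5, |1|->1.5, |5|->7, |7|->9, |7|->9, |8|->11, |2|->3, |3|->5, |7|->9
Step 3: Attach original signs; sum ranks with positive sign and with negative sign.
W+ = 5 + 1.5 + 9 + 11 + 9 = 35.5
W- = 5 + 1.5 + 7 + 9 + 3 + 5 = 30.5
(Check: W+ + W- = 66 should equal n(n+1)/2 = 66.)
Step 4: Test statistic W = min(W+, W-) = 30.5.
Step 5: Ties in |d|, so use the tie-corrected normal approximation.
        E[W] = n(n+1)/4 = 11*12/4 = 33.
        Tie groups: |d|=1 (t=2), |d|=3 (t=3), |d|=7 (t=3); sum(t^3 - t) = 54.
        Var[W] = n(n+1)(2n+1)/24 - sum(t^3-t)/48 = 3036/24 - 54/48 = 125.375.
        z = (W - E[W]) / sqrt(Var[W]) = (30.5 - 33) / 11.1971 = -0.2233.
        Two-sided p = 2*Phi(z) = 0.823324.
Step 6: alpha = 0.05. fail to reject H0.

W+ = 35.5, W- = 30.5, W = min = 30.5, p = 0.823324, fail to reject H0.


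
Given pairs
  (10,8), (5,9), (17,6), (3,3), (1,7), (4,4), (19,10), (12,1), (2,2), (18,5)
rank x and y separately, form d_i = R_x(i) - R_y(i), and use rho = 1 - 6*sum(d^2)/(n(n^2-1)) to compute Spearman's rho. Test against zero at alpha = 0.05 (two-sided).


Step 1: Rank x and y separately (midranks; no ties here).
rank(x): 10->6, 5->5, 17->8, 3->3, 1->1, 4->4, 19->10, 12->7, 2->2, 18->9
rank(y): 8->8, 9->9, 6->6, 3->3, 7->7, 4->4, 10->10, 1->1, 2->2, 5->5
Step 2: d_i = R_x(i) - R_y(i); compute d_i^2.
  (6-8)^2=4, (5-9)^2=16, (8-6)^2=4, (3-3)^2=0, (1-7)^2=36, (4-4)^2=0, (10-10)^2=0, (7-1)^2=36, (2-2)^2=0, (9-5)^2=16
sum(d^2) = 112.
Step 3: rho = 1 - 6*112 / (10*(10^2 - 1)) = 1 - 672/990 = 0.321212.
Step 4: Under H0, t = rho * sqrt((n-2)/(1-rho^2)) = 0.9594 ~ t(8).
Step 5: Two-sided p-value from the t-distribution with 8 df = 0.365468.
Step 6: alpha = 0.05. fail to reject H0.

rho = 0.3212, p = 0.365468, fail to reject H0 at alpha = 0.05.


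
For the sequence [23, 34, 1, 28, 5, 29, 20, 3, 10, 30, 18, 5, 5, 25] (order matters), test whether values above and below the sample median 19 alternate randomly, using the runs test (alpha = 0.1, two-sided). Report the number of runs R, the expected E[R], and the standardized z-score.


Step 1: Compute median = 19; label A = above, B = below.
Labels in order: AABABAABBABBBA  (n_A = 7, n_B = 7)
Step 2: Count runs R = 9.
Step 3: Under H0 (random ordering), E[R] = 2*n_A*n_B/(n_A+n_B) + 1 = 2*7*7/14 + 1 = 8.0000.
        Var[R] = 2*n_A*n_B*(2*n_A*n_B - n_A - n_B) / ((n_A+n_B)^2 * (n_A+n_B-1)) = 8232/2548 = 3.2308.
        SD[R] = 1.7974.
Step 4: Continuity-corrected z = (R - 0.5 - E[R]) / SD[R] = (9 - 0.5 - 8.0000) / 1.7974 = 0.2782.
Step 5: Two-sided p-value via normal approximation = 2*(1 - Phi(|z|)) = 0.780879.
Step 6: alpha = 0.1. fail to reject H0.

R = 9, z = 0.2782, p = 0.780879, fail to reject H0.


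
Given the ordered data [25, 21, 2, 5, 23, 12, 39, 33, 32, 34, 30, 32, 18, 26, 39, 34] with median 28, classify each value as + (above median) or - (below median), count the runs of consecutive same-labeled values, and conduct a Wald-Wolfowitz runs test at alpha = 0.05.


Step 1: Compute median = 28; label A = above, B = below.
Labels in order: BBBBBBAAAAAABBAA  (n_A = 8, n_B = 8)
Step 2: Count runs R = 4.
Step 3: Under H0 (random ordering), E[R] = 2*n_A*n_B/(n_A+n_B) + 1 = 2*8*8/16 + 1 = 9.0000.
        Var[R] = 2*n_A*n_B*(2*n_A*n_B - n_A - n_B) / ((n_A+n_B)^2 * (n_A+n_B-1)) = 14336/3840 = 3.7333.
        SD[R] = 1.9322.
Step 4: Continuity-corrected z = (R + 0.5 - E[R]) / SD[R] = (4 + 0.5 - 9.0000) / 1.9322 = -2.3290.
Step 5: Two-sided p-value via normal approximation = 2*(1 - Phi(|z|)) = 0.019861.
Step 6: alpha = 0.05. reject H0.

R = 4, z = -2.3290, p = 0.019861, reject H0.


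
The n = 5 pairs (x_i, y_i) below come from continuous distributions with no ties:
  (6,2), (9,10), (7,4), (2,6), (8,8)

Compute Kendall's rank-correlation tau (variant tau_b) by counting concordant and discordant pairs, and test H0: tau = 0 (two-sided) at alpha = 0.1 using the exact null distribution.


Step 1: Enumerate the 10 unordered pairs (i,j) with i<j and classify each by sign(x_j-x_i) * sign(y_j-y_i).
  (1,2):dx=+3,dy=+8->C; (1,3):dx=+1,dy=+2->C; (1,4):dx=-4,dy=+4->D; (1,5):dx=+2,dy=+6->C
  (2,3):dx=-2,dy=-6->C; (2,4):dx=-7,dy=-4->C; (2,5):dx=-1,dy=-2->C; (3,4):dx=-5,dy=+2->D
  (3,5):dx=+1,dy=+4->C; (4,5):dx=+6,dy=+2->C
Step 2: C = 8, D = 2, total pairs = 10.
Step 3: tau = (C - D)/(n(n-1)/2) = (8 - 2)/10 = 0.600000.
Step 4: Exact two-sided p-value (enumerate n! = 120 permutations of y under H0): p = 0.233333.
Step 5: alpha = 0.1. fail to reject H0.

tau_b = 0.6000 (C=8, D=2), p = 0.233333, fail to reject H0.


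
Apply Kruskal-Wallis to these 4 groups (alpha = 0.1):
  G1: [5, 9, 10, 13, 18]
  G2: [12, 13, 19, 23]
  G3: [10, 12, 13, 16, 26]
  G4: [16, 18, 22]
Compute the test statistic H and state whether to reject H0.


Step 1: Combine all N = 17 observations and assign midranks.
sorted (value, group, rank): (5,G1,1), (9,G1,2), (10,G1,3.5), (10,G3,3.5), (12,G2,5.5), (12,G3,5.5), (13,G1,8), (13,G2,8), (13,G3,8), (16,G3,10.5), (16,G4,10.5), (18,G1,12.5), (18,G4,12.5), (19,G2,14), (22,G4,15), (23,G2,16), (26,G3,17)
Step 2: Sum ranks within each group.
R_1 = 27 (n_1 = 5)
R_2 = 43.5 (n_2 = 4)
R_3 = 44.5 (n_3 = 5)
R_4 = 38 (n_4 = 3)
Step 3: H = 12/(N(N+1)) * sum(R_i^2/n_i) - 3(N+1)
     = 12/(17*18) * (27^2/5 + 43.5^2/4 + 44.5^2/5 + 38^2/3) - 3*18
     = 0.039216 * 1496.25 - 54
     = 4.676307.
Step 4: Ties present; correction factor C = 1 - 48/(17^3 - 17) = 0.990196. Corrected H = 4.676307 / 0.990196 = 4.722607.
Step 5: Under H0, H ~ chi^2(3); p-value = 0.193273.
Step 6: alpha = 0.1. fail to reject H0.

H = 4.7226, df = 3, p = 0.193273, fail to reject H0.


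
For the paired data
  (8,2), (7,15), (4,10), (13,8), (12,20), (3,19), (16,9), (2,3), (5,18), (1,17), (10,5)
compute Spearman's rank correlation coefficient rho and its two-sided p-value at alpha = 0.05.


Step 1: Rank x and y separately (midranks; no ties here).
rank(x): 8->7, 7->6, 4->4, 13->10, 12->9, 3->3, 16->11, 2->2, 5->5, 1->1, 10->8
rank(y): 2->1, 15->7, 10->6, 8->4, 20->11, 19->10, 9->5, 3->2, 18->9, 17->8, 5->3
Step 2: d_i = R_x(i) - R_y(i); compute d_i^2.
  (7-1)^2=36, (6-7)^2=1, (4-6)^2=4, (10-4)^2=36, (9-11)^2=4, (3-10)^2=49, (11-5)^2=36, (2-2)^2=0, (5-9)^2=16, (1-8)^2=49, (8-3)^2=25
sum(d^2) = 256.
Step 3: rho = 1 - 6*256 / (11*(11^2 - 1)) = 1 - 1536/1320 = -0.163636.
Step 4: Under H0, t = rho * sqrt((n-2)/(1-rho^2)) = -0.4976 ~ t(9).
Step 5: Two-sided p-value from the t-distribution with 9 df = 0.630685.
Step 6: alpha = 0.05. fail to reject H0.

rho = -0.1636, p = 0.630685, fail to reject H0 at alpha = 0.05.


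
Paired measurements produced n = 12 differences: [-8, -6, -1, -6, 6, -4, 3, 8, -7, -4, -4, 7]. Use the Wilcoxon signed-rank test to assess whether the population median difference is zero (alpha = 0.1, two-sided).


Step 1: Drop any zero differences (none here) and take |d_i|.
|d| = [8, 6, 1, 6, 6, 4, 3, 8, 7, 4, 4, 7]
Step 2: Midrank |d_i| (ties get averaged ranks).
ranks: |8|->11.5, |6|->7, |1|->1, |6|->7, |6|->7, |4|->4, |3|->2, |8|->11.5, |7|->9.5, |4|->4, |4|->4, |7|->9.5
Step 3: Attach original signs; sum ranks with positive sign and with negative sign.
W+ = 7 + 2 + 11.5 + 9.5 = 30
W- = 11.5 + 7 + 1 + 7 + 4 + 9.5 + 4 + 4 = 48
(Check: W+ + W- = 78 should equal n(n+1)/2 = 78.)
Step 4: Test statistic W = min(W+, W-) = 30.
Step 5: Ties in |d|, so use the tie-corrected normal approximation.
        E[W] = n(n+1)/4 = 12*13/4 = 39.
        Tie groups: |d|=4 (t=3), |d|=6 (t=3), |d|=7 (t=2), |d|=8 (t=2); sum(t^3 - t) = 60.
        Var[W] = n(n+1)(2n+1)/24 - sum(t^3-t)/48 = 3900/24 - 60/48 = 161.25.
        z = (W - E[W]) / sqrt(Var[W]) = (30 - 39) / 12.6984 = -0.7087.
        Two-sided p = 2*Phi(z) = 0.478480.
Step 6: alpha = 0.1. fail to reject H0.

W+ = 30, W- = 48, W = min = 30, p = 0.478480, fail to reject H0.


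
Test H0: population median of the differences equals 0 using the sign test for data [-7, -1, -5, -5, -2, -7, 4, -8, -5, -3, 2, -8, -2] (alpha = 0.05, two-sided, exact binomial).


Step 1: Discard zero differences. Original n = 13; n_eff = number of nonzero differences = 13.
Nonzero differences (with sign): -7, -1, -5, -5, -2, -7, +4, -8, -5, -3, +2, -8, -2
Step 2: Count signs: positive = 2, negative = 11.
Step 3: Under H0: P(positive) = 0.5, so the number of positives S ~ Bin(13, 0.5).
Step 4: Two-sided exact p-value = sum of Bin(13,0.5) probabilities at or below the observed probability = 0.022461.
Step 5: alpha = 0.05. reject H0.

n_eff = 13, pos = 2, neg = 11, p = 0.022461, reject H0.


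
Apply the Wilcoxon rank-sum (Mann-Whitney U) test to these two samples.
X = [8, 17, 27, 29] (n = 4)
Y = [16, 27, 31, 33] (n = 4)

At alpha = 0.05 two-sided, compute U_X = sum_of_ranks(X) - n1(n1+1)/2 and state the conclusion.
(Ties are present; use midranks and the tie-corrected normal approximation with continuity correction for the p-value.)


Step 1: Combine and sort all 8 observations; assign midranks.
sorted (value, group): (8,X), (16,Y), (17,X), (27,X), (27,Y), (29,X), (31,Y), (33,Y)
ranks: 8->1, 16->2, 17->3, 27->4.5, 27->4.5, 29->6, 31->7, 33->8
Step 2: Rank sum for X: R1 = 1 + 3 + 4.5 + 6 = 14.5.
Step 3: U_X = R1 - n1(n1+1)/2 = 14.5 - 4*5/2 = 14.5 - 10 = 4.5.
       U_Y = n1*n2 - U_X = 16 - 4.5 = 11.5.
Step 4: Ties are present, so use the tie-corrected normal approximation (with continuity correction) for the p-value.
Step 5: p-value = 0.383630; compare to alpha = 0.05. fail to reject H0.

U_X = 4.5, p = 0.383630, fail to reject H0 at alpha = 0.05.


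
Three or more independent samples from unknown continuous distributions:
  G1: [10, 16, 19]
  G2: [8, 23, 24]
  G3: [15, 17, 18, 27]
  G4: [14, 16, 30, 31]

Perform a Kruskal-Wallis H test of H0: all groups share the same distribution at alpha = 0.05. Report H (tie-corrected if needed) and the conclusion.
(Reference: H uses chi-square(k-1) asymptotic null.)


Step 1: Combine all N = 14 observations and assign midranks.
sorted (value, group, rank): (8,G2,1), (10,G1,2), (14,G4,3), (15,G3,4), (16,G1,5.5), (16,G4,5.5), (17,G3,7), (18,G3,8), (19,G1,9), (23,G2,10), (24,G2,11), (27,G3,12), (30,G4,13), (31,G4,14)
Step 2: Sum ranks within each group.
R_1 = 16.5 (n_1 = 3)
R_2 = 22 (n_2 = 3)
R_3 = 31 (n_3 = 4)
R_4 = 35.5 (n_4 = 4)
Step 3: H = 12/(N(N+1)) * sum(R_i^2/n_i) - 3(N+1)
     = 12/(14*15) * (16.5^2/3 + 22^2/3 + 31^2/4 + 35.5^2/4) - 3*15
     = 0.057143 * 807.396 - 45
     = 1.136905.
Step 4: Ties present; correction factor C = 1 - 6/(14^3 - 14) = 0.997802. Corrected H = 1.136905 / 0.997802 = 1.139409.
Step 5: Under H0, H ~ chi^2(3); p-value = 0.767570.
Step 6: alpha = 0.05. fail to reject H0.

H = 1.1394, df = 3, p = 0.767570, fail to reject H0.


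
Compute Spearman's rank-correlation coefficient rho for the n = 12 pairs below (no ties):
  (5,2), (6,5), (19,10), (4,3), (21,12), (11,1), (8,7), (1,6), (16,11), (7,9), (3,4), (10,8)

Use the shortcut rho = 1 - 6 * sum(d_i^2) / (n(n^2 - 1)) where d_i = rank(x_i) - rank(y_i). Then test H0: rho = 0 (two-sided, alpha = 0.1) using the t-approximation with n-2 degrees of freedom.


Step 1: Rank x and y separately (midranks; no ties here).
rank(x): 5->4, 6->5, 19->11, 4->3, 21->12, 11->9, 8->7, 1->1, 16->10, 7->6, 3->2, 10->8
rank(y): 2->2, 5->5, 10->10, 3->3, 12->12, 1->1, 7->7, 6->6, 11->11, 9->9, 4->4, 8->8
Step 2: d_i = R_x(i) - R_y(i); compute d_i^2.
  (4-2)^2=4, (5-5)^2=0, (11-10)^2=1, (3-3)^2=0, (12-12)^2=0, (9-1)^2=64, (7-7)^2=0, (1-6)^2=25, (10-11)^2=1, (6-9)^2=9, (2-4)^2=4, (8-8)^2=0
sum(d^2) = 108.
Step 3: rho = 1 - 6*108 / (12*(12^2 - 1)) = 1 - 648/1716 = 0.622378.
Step 4: Under H0, t = rho * sqrt((n-2)/(1-rho^2)) = 2.5145 ~ t(10).
Step 5: Two-sided p-value from the t-distribution with 10 df = 0.030676.
Step 6: alpha = 0.1. reject H0.

rho = 0.6224, p = 0.030676, reject H0 at alpha = 0.1.


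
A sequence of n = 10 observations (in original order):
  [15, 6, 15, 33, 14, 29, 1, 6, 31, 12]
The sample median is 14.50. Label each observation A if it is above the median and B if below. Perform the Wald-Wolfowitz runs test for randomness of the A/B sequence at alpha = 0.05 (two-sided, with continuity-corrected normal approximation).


Step 1: Compute median = 14.50; label A = above, B = below.
Labels in order: ABAABABBAB  (n_A = 5, n_B = 5)
Step 2: Count runs R = 8.
Step 3: Under H0 (random ordering), E[R] = 2*n_A*n_B/(n_A+n_B) + 1 = 2*5*5/10 + 1 = 6.0000.
        Var[R] = 2*n_A*n_B*(2*n_A*n_B - n_A - n_B) / ((n_A+n_B)^2 * (n_A+n_B-1)) = 2000/900 = 2.2222.
        SD[R] = 1.4907.
Step 4: Continuity-corrected z = (R - 0.5 - E[R]) / SD[R] = (8 - 0.5 - 6.0000) / 1.4907 = 1.0062.
Step 5: Two-sided p-value via normal approximation = 2*(1 - Phi(|z|)) = 0.314305.
Step 6: alpha = 0.05. fail to reject H0.

R = 8, z = 1.0062, p = 0.314305, fail to reject H0.
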